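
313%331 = 313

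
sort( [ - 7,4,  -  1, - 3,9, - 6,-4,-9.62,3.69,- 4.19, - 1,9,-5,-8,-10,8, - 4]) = [-10,-9.62, - 8, -7, - 6, - 5,-4.19, - 4, - 4, - 3,  -  1, - 1,3.69,4  ,  8,9 , 9]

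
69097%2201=866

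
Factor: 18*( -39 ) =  - 702= -2^1*3^3*13^1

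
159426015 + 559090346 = 718516361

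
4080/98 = 41 + 31/49 =41.63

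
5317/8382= 5317/8382 = 0.63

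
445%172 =101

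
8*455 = 3640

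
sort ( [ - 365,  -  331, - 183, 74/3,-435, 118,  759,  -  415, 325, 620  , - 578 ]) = [ - 578 ,-435, - 415, - 365, - 331,-183 , 74/3,118, 325, 620, 759] 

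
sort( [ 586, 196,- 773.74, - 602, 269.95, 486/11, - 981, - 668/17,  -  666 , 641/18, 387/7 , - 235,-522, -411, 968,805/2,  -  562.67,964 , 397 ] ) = [ - 981, - 773.74,-666,  -  602, - 562.67 ,- 522 , - 411,-235, - 668/17 , 641/18,  486/11 , 387/7,196, 269.95 , 397,805/2, 586,964, 968 ]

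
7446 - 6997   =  449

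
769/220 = 769/220 = 3.50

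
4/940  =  1/235 = 0.00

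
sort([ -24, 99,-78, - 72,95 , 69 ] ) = [ - 78, - 72, - 24, 69, 95,99 ]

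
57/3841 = 57/3841 = 0.01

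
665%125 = 40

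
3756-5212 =  -  1456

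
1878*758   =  1423524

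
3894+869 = 4763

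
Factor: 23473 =23473^1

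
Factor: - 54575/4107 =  - 1475/111 = - 3^ ( - 1)*5^2*37^( - 1) * 59^1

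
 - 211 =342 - 553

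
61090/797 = 76  +  518/797 = 76.65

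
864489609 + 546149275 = 1410638884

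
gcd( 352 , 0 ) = 352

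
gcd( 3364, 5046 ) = 1682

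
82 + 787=869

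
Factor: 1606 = 2^1*11^1*73^1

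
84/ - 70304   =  -21/17576 = -0.00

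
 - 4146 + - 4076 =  - 8222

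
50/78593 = 50/78593 = 0.00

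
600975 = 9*66775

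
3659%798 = 467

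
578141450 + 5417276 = 583558726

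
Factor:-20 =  - 2^2*5^1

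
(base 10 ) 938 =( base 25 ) 1cd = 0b1110101010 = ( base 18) 2G2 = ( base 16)3aa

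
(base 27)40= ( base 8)154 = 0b1101100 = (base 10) 108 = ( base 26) 44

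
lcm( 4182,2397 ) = 196554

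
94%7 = 3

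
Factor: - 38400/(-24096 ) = 2^4 * 5^2*251^( - 1) = 400/251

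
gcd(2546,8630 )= 2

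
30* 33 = 990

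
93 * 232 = 21576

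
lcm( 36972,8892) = 702468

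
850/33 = 850/33 = 25.76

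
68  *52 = 3536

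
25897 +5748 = 31645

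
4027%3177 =850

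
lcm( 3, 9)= 9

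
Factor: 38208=2^6*3^1*199^1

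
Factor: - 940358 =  - 2^1*470179^1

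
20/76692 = 5/19173 = 0.00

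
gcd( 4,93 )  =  1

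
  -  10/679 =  - 10/679 = -0.01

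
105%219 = 105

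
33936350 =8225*4126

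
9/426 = 3/142 =0.02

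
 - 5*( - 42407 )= 212035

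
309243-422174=-112931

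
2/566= 1/283  =  0.00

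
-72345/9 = -24115/3 = -8038.33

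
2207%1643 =564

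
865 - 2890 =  - 2025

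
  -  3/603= - 1 + 200/201 = - 0.00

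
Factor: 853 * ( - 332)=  - 283196 = -2^2*83^1 * 853^1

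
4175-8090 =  - 3915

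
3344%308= 264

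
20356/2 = 10178= 10178.00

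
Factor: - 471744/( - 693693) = 2^6*3^2*7^ ( - 1 )* 11^(  -  2)=576/847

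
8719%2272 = 1903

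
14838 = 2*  7419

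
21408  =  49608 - 28200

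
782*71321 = 55773022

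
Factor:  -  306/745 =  - 2^1*3^2 * 5^( - 1)*17^1*149^( - 1)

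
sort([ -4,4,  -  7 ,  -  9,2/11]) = [-9, - 7, - 4,  2/11  ,  4 ]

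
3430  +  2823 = 6253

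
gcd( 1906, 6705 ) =1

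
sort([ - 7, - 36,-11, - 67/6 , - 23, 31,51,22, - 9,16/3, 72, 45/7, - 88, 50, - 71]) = [-88,  -  71,-36, - 23,-67/6, - 11,  -  9,-7, 16/3, 45/7, 22, 31,50, 51, 72]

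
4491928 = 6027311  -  1535383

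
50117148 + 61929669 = 112046817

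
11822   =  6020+5802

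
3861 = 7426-3565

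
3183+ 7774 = 10957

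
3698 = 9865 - 6167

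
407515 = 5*81503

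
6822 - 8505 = -1683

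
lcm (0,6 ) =0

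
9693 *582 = 5641326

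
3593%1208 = 1177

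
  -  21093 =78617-99710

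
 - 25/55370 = - 5/11074 = - 0.00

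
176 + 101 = 277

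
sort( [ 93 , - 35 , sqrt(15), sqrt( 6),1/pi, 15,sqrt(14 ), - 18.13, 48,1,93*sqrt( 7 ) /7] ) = [  -  35,-18.13, 1/pi, 1,sqrt ( 6 ) , sqrt( 14),sqrt( 15 ),15,  93*sqrt (7 ) /7, 48,93] 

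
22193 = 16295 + 5898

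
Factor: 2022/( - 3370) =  - 3^1*5^(  -  1 ) = - 3/5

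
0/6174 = 0 = 0.00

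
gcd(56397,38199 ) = 3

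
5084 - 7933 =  - 2849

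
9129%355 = 254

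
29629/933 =31 + 706/933 =31.76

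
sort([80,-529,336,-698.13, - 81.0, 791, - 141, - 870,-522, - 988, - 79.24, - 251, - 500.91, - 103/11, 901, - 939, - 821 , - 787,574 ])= [-988, - 939, - 870,  -  821, - 787, - 698.13, - 529, - 522, - 500.91  , - 251, - 141, - 81.0, - 79.24,  -  103/11, 80, 336,574, 791, 901 ]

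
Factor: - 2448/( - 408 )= 6 = 2^1*3^1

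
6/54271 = 6/54271 = 0.00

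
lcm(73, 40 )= 2920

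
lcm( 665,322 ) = 30590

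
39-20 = 19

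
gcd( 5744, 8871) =1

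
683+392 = 1075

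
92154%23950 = 20304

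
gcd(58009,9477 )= 1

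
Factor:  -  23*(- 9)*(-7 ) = - 3^2 * 7^1*23^1 = - 1449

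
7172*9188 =65896336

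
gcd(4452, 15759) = 3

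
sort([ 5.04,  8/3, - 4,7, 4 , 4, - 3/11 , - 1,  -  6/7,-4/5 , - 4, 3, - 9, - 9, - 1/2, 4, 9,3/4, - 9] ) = [ - 9, - 9, - 9  , - 4, -4, - 1  , - 6/7, - 4/5, - 1/2, - 3/11 , 3/4,8/3 , 3,4,4,4,5.04 , 7, 9 ]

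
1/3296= 1/3296= 0.00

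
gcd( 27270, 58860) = 270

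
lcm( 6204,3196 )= 105468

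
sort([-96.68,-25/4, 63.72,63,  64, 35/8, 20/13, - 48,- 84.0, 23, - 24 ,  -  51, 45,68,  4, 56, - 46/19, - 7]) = [-96.68, - 84.0, - 51,  -  48, - 24, -7, - 25/4, - 46/19, 20/13, 4 , 35/8, 23,  45 , 56, 63,  63.72,64, 68] 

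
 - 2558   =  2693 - 5251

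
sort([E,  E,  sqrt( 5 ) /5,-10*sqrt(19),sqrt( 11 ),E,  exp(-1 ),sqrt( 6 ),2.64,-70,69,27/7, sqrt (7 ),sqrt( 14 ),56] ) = [- 70, - 10*sqrt( 19 ), exp( - 1 ),sqrt( 5)/5, sqrt( 6),2.64, sqrt (7 ),E,E,  E,  sqrt(11),sqrt(14),27/7,56, 69]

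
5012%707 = 63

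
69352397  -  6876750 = 62475647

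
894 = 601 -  - 293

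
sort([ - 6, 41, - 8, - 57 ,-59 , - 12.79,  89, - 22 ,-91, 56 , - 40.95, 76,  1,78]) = [ - 91, - 59, - 57, - 40.95  , - 22, - 12.79 , - 8, - 6, 1,41,56,76,78,  89]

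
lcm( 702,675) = 17550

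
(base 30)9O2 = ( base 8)21166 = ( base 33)83B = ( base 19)1586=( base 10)8822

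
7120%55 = 25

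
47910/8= 5988+3/4 = 5988.75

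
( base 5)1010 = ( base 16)82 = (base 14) 94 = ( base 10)130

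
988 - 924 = 64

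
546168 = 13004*42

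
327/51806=327/51806 = 0.01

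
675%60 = 15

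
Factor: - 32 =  - 2^5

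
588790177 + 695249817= 1284039994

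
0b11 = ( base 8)3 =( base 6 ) 3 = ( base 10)3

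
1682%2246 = 1682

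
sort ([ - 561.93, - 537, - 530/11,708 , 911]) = [ - 561.93, - 537, - 530/11, 708,  911 ] 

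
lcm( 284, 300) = 21300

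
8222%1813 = 970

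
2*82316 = 164632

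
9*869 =7821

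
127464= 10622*12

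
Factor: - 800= - 2^5*5^2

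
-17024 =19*(-896) 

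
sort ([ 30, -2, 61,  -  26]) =[ - 26,-2, 30 , 61 ]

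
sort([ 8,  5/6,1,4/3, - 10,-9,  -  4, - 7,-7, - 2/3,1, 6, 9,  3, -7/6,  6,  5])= [-10,-9 ,-7,-7,-4 ,-7/6, - 2/3, 5/6 , 1, 1,  4/3,3, 5,  6, 6 , 8, 9] 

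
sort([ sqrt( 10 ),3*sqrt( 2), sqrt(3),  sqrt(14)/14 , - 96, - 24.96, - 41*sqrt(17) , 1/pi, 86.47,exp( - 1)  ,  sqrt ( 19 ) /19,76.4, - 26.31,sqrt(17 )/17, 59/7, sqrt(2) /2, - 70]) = [ - 41*sqrt(17 ), - 96, - 70, - 26.31, - 24.96, sqrt( 19 ) /19, sqrt(17 )/17, sqrt(14)/14, 1/pi,exp ( -1), sqrt( 2) /2 , sqrt(3), sqrt( 10 ), 3*sqrt( 2),59/7, 76.4, 86.47 ]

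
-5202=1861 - 7063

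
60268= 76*793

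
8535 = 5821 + 2714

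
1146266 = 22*52103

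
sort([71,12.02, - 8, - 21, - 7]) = [ - 21 , - 8, - 7, 12.02,71 ] 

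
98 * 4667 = 457366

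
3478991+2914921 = 6393912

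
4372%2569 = 1803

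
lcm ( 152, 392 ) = 7448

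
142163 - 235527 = - 93364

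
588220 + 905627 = 1493847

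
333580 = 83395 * 4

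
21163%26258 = 21163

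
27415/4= 6853 + 3/4= 6853.75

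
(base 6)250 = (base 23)4A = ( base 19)57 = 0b1100110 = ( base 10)102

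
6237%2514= 1209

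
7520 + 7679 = 15199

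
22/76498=11/38249 = 0.00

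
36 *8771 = 315756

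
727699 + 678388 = 1406087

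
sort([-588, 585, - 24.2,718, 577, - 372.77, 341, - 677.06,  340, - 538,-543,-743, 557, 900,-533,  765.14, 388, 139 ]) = [ -743, - 677.06, - 588,  -  543,  -  538,-533, -372.77,-24.2, 139,340, 341, 388, 557, 577, 585 , 718  ,  765.14, 900 ]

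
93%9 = 3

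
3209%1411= 387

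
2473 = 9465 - 6992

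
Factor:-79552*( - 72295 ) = 2^6*5^1*11^1*19^1*113^1*761^1 = 5751211840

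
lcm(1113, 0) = 0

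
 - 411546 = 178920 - 590466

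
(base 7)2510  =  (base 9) 1252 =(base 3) 1021202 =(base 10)938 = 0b1110101010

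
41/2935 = 41/2935 = 0.01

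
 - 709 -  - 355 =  - 354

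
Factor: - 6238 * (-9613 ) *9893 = 2^1*13^1 * 761^1 * 3119^1*9613^1 = 593242589342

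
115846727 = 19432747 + 96413980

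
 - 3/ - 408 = 1/136 = 0.01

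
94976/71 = 94976/71= 1337.69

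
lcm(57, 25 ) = 1425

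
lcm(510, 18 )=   1530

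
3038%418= 112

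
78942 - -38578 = 117520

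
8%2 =0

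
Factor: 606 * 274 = 2^2 * 3^1 * 101^1*137^1 = 166044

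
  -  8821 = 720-9541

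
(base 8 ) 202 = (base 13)A0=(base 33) 3V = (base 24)5a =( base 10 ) 130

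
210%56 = 42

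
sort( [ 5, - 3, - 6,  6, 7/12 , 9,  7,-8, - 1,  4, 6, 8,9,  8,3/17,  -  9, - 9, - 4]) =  [ - 9, - 9,-8, -6  , - 4, - 3 , - 1 , 3/17,  7/12, 4,5,6, 6, 7, 8,  8,  9,  9]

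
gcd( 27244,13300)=28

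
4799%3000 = 1799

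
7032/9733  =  7032/9733 = 0.72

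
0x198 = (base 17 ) 170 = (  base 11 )341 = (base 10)408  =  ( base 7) 1122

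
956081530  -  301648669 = 654432861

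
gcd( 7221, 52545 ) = 3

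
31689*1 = 31689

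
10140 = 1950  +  8190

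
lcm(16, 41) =656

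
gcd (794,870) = 2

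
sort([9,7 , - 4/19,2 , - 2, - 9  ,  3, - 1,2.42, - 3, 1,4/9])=[ - 9, - 3, - 2, - 1,-4/19, 4/9, 1,2,2.42 , 3, 7,9]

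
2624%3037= 2624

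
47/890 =47/890 = 0.05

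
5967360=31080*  192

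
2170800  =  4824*450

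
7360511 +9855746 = 17216257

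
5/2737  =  5/2737 = 0.00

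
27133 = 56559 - 29426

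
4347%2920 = 1427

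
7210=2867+4343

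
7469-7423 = 46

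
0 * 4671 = 0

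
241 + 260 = 501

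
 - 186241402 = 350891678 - 537133080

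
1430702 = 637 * 2246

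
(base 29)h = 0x11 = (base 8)21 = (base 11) 16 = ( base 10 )17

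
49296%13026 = 10218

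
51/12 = 17/4 = 4.25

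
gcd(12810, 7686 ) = 2562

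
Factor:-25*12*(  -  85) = 25500 = 2^2*3^1*5^3*17^1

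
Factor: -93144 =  - 2^3*3^1*3881^1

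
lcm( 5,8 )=40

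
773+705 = 1478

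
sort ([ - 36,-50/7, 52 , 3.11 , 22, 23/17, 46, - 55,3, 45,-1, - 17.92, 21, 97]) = [ - 55, - 36,-17.92, - 50/7,  -  1,  23/17, 3, 3.11,21, 22,45,46, 52, 97] 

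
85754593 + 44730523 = 130485116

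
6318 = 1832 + 4486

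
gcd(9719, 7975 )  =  1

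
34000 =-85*( - 400)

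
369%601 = 369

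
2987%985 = 32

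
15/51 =5/17=0.29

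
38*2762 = 104956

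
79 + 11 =90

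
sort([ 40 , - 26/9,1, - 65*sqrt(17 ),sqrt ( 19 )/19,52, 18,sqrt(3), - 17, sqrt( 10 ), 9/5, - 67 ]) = [  -  65*sqrt( 17),-67,  -  17,-26/9,sqrt( 19 ) /19,1,sqrt(3), 9/5 , sqrt( 10),18,40 , 52]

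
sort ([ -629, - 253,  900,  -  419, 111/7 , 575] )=[  -  629,-419,-253 , 111/7,575,900]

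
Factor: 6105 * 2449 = 14951145 = 3^1*5^1 *11^1*31^1*37^1*79^1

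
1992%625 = 117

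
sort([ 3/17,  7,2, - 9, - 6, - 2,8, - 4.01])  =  [ - 9, - 6,- 4.01, -2,3/17,2,7 , 8]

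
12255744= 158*77568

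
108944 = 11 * 9904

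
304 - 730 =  - 426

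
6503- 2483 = 4020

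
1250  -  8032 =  - 6782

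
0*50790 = 0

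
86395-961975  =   - 875580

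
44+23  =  67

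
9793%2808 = 1369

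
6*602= 3612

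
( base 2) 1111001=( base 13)94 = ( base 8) 171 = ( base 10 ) 121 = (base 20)61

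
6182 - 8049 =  - 1867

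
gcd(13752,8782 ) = 2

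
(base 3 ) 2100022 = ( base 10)1709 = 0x6ad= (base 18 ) 54H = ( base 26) 2dj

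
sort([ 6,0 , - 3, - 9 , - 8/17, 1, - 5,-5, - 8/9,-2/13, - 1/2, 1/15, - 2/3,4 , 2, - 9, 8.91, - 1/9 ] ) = [ - 9,  -  9 ,-5, - 5, - 3, - 8/9, - 2/3, - 1/2, - 8/17,-2/13 ,-1/9, 0 , 1/15 , 1, 2 , 4,6,8.91 ]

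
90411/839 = 90411/839 = 107.76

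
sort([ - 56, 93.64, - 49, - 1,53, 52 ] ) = [ - 56, - 49, - 1 , 52,53, 93.64]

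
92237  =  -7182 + 99419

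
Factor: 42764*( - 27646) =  - 1182253544 = -2^3*23^1*601^1*10691^1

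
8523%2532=927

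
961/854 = 961/854=1.13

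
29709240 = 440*67521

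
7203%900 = 3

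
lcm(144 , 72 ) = 144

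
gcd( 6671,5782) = 7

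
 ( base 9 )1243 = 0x3a2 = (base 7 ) 2466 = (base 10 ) 930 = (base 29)132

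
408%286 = 122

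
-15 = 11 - 26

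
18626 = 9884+8742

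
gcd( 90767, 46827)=1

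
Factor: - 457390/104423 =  -2^1*5^1*11^ ( - 2 )*53^1   =  - 530/121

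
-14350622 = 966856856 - 981207478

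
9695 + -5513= 4182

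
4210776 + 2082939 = 6293715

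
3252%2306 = 946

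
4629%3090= 1539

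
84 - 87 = - 3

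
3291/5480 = 3291/5480  =  0.60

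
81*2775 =224775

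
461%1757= 461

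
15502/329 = 47 + 39/329 = 47.12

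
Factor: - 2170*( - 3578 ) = 2^2 * 5^1*7^1*31^1 * 1789^1 = 7764260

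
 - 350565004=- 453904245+103339241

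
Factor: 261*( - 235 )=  - 61335= -3^2*5^1*29^1*47^1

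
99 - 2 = 97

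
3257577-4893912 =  - 1636335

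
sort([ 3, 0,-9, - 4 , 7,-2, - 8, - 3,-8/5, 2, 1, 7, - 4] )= [ - 9,-8, - 4, - 4, - 3, - 2, - 8/5,0, 1,2, 3, 7, 7 ] 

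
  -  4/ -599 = 4/599 = 0.01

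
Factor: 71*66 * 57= 267102 = 2^1*3^2*11^1 * 19^1*71^1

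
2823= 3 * 941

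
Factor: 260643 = 3^1*283^1*307^1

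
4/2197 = 4/2197 = 0.00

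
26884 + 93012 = 119896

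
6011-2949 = 3062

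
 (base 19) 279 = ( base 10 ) 864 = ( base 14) 45a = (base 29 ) 10n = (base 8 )1540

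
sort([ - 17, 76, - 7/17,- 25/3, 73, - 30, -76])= [ - 76, - 30, - 17, - 25/3, - 7/17,73 , 76] 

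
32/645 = 32/645 =0.05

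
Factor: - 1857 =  - 3^1*619^1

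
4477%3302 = 1175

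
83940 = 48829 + 35111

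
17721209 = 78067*227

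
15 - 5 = 10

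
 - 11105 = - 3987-7118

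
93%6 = 3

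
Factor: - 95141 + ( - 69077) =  - 2^1*  47^1*1747^1 = - 164218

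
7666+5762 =13428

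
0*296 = 0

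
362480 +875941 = 1238421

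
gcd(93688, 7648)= 1912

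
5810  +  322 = 6132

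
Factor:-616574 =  - 2^1*7^1 * 44041^1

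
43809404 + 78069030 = 121878434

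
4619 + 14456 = 19075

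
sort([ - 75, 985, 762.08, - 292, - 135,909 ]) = [ - 292, - 135, - 75,762.08,  909,  985 ] 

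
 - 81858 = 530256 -612114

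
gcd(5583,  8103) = 3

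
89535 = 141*635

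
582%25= 7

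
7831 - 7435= 396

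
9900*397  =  3930300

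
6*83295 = 499770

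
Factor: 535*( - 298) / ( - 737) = 2^1*5^1*11^(- 1 )*67^( - 1)*107^1 * 149^1 = 159430/737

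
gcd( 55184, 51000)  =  8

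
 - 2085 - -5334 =3249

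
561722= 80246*7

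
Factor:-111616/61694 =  -512/283 = - 2^9*283^( - 1 ) 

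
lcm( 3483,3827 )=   309987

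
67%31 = 5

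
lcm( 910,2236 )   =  78260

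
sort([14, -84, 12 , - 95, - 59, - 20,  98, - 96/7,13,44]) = [ - 95, - 84, - 59, - 20,-96/7, 12, 13,14, 44,98]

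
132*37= 4884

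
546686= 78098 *7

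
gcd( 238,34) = 34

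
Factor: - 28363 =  -113^1*251^1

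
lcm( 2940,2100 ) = 14700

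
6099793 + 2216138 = 8315931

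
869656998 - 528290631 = 341366367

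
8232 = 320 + 7912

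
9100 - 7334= 1766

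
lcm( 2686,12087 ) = 24174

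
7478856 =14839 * 504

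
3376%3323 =53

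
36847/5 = 7369 + 2/5 = 7369.40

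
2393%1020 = 353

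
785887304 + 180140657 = 966027961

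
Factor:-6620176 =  -2^4*89^1*4649^1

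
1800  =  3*600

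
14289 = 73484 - 59195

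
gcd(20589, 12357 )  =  3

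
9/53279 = 9/53279 = 0.00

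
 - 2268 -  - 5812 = 3544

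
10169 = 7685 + 2484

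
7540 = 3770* 2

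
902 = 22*41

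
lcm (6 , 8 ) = 24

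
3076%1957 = 1119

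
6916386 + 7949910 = 14866296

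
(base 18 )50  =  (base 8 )132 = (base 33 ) 2o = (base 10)90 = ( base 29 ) 33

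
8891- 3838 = 5053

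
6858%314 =264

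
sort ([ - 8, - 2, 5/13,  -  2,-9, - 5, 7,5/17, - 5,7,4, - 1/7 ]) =[ - 9, - 8, - 5, - 5, - 2, - 2, - 1/7, 5/17, 5/13, 4,7,7] 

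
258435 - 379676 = - 121241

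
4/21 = 4/21 = 0.19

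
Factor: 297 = 3^3 * 11^1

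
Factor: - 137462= - 2^1*13^1*17^1*311^1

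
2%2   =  0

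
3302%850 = 752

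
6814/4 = 3407/2  =  1703.50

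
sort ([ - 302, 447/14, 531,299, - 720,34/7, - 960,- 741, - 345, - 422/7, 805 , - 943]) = [-960, - 943, - 741, - 720, - 345, - 302, - 422/7 , 34/7, 447/14,299 , 531, 805] 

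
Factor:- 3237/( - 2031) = 13^1*83^1*677^( - 1) = 1079/677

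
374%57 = 32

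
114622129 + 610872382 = 725494511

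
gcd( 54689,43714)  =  1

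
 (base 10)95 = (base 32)2v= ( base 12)7b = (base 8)137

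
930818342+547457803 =1478276145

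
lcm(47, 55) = 2585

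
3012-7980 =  - 4968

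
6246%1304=1030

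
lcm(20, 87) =1740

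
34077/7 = 34077/7 = 4868.14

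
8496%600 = 96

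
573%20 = 13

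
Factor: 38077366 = 2^1  *37^2*13907^1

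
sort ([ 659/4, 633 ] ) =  [ 659/4,633]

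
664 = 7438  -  6774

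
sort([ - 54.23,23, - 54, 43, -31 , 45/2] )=[ - 54.23 , - 54, - 31,  45/2, 23, 43] 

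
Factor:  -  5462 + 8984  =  2^1*3^1*587^1 =3522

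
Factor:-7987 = -7^2*163^1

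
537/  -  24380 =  - 1+23843/24380 =-0.02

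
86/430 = 1/5 = 0.20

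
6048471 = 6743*897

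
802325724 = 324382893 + 477942831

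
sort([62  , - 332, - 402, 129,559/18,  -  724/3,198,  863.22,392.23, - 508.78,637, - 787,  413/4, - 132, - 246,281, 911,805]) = [-787,-508.78,-402, - 332, - 246,  -  724/3, - 132,  559/18 , 62, 413/4,129,198,  281,  392.23,637 , 805,863.22,  911]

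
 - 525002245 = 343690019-868692264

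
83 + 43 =126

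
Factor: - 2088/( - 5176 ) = 261/647 =3^2*29^1*647^ (  -  1 )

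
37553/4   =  9388 +1/4 =9388.25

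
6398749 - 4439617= 1959132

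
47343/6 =15781/2 = 7890.50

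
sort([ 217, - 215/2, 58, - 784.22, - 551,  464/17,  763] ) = [-784.22,-551, - 215/2,464/17,58,217, 763] 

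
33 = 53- 20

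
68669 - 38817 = 29852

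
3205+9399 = 12604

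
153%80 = 73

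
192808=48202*4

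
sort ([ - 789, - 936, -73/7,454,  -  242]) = [ - 936, - 789, - 242, - 73/7,454]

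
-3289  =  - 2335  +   - 954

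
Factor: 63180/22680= 39/14 = 2^( - 1) * 3^1*7^( - 1 )*13^1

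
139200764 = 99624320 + 39576444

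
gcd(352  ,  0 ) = 352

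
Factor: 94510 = 2^1 * 5^1*13^1*727^1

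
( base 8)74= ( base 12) 50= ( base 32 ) 1s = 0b111100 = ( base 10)60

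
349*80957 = 28253993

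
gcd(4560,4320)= 240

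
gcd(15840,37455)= 165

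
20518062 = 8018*2559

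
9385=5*1877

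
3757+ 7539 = 11296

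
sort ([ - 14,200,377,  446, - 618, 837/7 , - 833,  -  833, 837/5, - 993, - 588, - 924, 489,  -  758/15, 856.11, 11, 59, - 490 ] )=[ - 993,- 924, -833,-833, - 618, - 588,  -  490, -758/15, - 14, 11, 59,837/7, 837/5,200,  377 , 446, 489,856.11] 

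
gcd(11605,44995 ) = 5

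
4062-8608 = -4546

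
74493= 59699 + 14794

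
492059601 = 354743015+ 137316586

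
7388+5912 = 13300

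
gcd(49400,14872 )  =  104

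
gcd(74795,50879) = 1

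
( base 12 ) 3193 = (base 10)5439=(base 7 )21600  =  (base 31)5KE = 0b1010100111111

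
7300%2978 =1344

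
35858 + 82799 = 118657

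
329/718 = 329/718=   0.46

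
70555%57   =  46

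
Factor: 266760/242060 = 2^1 * 3^3*7^(  -  2 ) = 54/49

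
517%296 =221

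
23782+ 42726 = 66508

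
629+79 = 708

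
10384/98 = 105+47/49 = 105.96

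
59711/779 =59711/779 = 76.65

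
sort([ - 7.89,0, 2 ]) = [ - 7.89, 0, 2] 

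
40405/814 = 49 + 519/814=49.64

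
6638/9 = 6638/9 =737.56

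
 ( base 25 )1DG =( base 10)966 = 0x3C6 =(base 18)2hc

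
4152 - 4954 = - 802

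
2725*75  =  204375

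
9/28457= 9/28457 = 0.00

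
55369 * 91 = 5038579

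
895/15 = 179/3 = 59.67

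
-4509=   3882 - 8391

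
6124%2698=728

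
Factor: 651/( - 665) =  - 3^1 * 5^(-1) *19^( - 1)*31^1 = - 93/95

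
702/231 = 3 + 3/77=3.04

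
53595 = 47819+5776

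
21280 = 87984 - 66704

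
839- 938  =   - 99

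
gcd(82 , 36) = 2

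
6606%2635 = 1336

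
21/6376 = 21/6376 = 0.00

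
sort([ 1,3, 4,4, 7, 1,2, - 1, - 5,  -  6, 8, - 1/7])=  [-6, - 5,-1, - 1/7 , 1  ,  1, 2, 3,4  ,  4,7  ,  8]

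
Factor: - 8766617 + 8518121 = -248496 = -2^4*3^1 * 31^1 * 167^1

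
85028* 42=3571176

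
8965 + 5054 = 14019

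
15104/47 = 15104/47=321.36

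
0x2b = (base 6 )111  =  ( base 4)223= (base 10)43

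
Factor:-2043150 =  - 2^1*3^1*5^2*53^1* 257^1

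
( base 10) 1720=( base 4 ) 122320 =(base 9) 2321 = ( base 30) 1ra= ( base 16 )6b8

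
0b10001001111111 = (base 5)240311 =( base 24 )F7N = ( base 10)8831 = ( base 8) 21177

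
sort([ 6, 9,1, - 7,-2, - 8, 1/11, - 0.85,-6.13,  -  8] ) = [ - 8,-8, - 7,  -  6.13, - 2, - 0.85,1/11, 1, 6,9 ]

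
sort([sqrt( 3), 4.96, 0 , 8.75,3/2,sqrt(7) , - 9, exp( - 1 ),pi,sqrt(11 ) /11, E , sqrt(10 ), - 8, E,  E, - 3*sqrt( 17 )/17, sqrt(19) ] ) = [  -  9 ,-8, - 3*sqrt( 17)/17  ,  0,  sqrt(11 )/11,exp(-1) , 3/2,  sqrt( 3 ), sqrt( 7 ), E, E, E, pi, sqrt( 10),sqrt( 19), 4.96,8.75]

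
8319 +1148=9467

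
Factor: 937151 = 937151^1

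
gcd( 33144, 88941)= 3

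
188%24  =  20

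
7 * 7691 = 53837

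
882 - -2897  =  3779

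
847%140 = 7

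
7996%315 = 121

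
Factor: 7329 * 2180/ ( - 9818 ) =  - 7988610/4909 = - 2^1*3^1*5^1 *7^1*109^1*349^1 *4909^( - 1)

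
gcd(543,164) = 1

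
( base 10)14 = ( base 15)e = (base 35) e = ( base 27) e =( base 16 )e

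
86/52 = 1 + 17/26=1.65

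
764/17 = 44 + 16/17 = 44.94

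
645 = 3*215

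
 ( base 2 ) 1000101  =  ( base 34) 21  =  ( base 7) 126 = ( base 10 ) 69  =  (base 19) 3C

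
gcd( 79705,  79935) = 5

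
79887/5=15977 + 2/5 = 15977.40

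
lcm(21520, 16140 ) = 64560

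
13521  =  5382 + 8139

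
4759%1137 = 211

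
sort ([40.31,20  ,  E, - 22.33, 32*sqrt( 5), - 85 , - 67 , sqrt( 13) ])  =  [-85, -67, - 22.33,E,sqrt( 13 ),  20 , 40.31,32*sqrt (5)]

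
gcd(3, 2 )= 1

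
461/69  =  461/69 = 6.68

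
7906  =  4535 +3371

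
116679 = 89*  1311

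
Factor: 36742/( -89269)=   -  2^1*18371^1*89269^( -1)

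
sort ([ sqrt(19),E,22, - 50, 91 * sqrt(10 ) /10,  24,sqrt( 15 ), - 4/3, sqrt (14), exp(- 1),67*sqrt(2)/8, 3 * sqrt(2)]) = [ - 50, - 4/3, exp( - 1),E,  sqrt( 14),sqrt(15 ),3*sqrt(2), sqrt (19) , 67*sqrt( 2 )/8,22,24, 91*sqrt(10)/10 ] 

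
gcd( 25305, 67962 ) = 723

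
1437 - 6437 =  - 5000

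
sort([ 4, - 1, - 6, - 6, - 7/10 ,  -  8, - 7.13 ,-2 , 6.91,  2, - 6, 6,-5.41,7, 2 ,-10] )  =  [ - 10 , - 8,-7.13,- 6,-6, - 6,-5.41, - 2  , - 1, - 7/10 , 2,2,4,6,6.91, 7]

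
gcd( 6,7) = 1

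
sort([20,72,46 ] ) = [20,46, 72] 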